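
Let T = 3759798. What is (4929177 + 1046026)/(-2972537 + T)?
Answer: 5975203/787261 ≈ 7.5899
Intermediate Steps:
(4929177 + 1046026)/(-2972537 + T) = (4929177 + 1046026)/(-2972537 + 3759798) = 5975203/787261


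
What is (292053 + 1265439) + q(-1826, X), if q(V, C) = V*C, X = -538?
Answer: 2539880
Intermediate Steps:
q(V, C) = C*V
(292053 + 1265439) + q(-1826, X) = (292053 + 1265439) - 538*(-1826) = 1557492 + 982388 = 2539880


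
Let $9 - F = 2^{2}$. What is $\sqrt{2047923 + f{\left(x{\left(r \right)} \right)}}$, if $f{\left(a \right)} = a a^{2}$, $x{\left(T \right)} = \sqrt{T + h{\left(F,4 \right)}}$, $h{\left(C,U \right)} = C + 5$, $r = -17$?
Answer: $\sqrt{2047923 - 7 i \sqrt{7}} \approx 1431.1 - 0.006 i$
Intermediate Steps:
$F = 5$ ($F = 9 - 2^{2} = 9 - 4 = 5$)
$h{\left(C,U \right)} = 5 + C$
$x{\left(T \right)} = \sqrt{10 + T}$ ($x{\left(T \right)} = \sqrt{T + \left(5 + 5\right)} = \sqrt{T + 10} = \sqrt{10 + T}$)
$f{\left(a \right)} = a^{3}$
$\sqrt{2047923 + f{\left(x{\left(r \right)} \right)}} = \sqrt{2047923 + \left(\sqrt{10 - 17}\right)^{3}} = \sqrt{2047923 + \left(\sqrt{-7}\right)^{3}} = \sqrt{2047923 + \left(i \sqrt{7}\right)^{3}} = \sqrt{2047923 - 7 i \sqrt{7}}$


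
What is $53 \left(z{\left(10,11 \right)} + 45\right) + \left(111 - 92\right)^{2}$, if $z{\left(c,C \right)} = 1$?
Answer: $2799$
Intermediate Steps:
$53 \left(z{\left(10,11 \right)} + 45\right) + \left(111 - 92\right)^{2} = 53 \left(1 + 45\right) + \left(111 - 92\right)^{2} = 53 \cdot 46 + 19^{2} = 2438 + 361 = 2799$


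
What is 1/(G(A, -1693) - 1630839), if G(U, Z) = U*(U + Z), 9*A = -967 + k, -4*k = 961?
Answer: -1296/1795930211 ≈ -7.2163e-7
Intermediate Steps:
k = -961/4 (k = -¼*961 = -961/4 ≈ -240.25)
A = -4829/36 (A = (-967 - 961/4)/9 = (⅑)*(-4829/4) = -4829/36 ≈ -134.14)
1/(G(A, -1693) - 1630839) = 1/(-4829*(-4829/36 - 1693)/36 - 1630839) = 1/(-4829/36*(-65777/36) - 1630839) = 1/(317637133/1296 - 1630839) = 1/(-1795930211/1296) = -1296/1795930211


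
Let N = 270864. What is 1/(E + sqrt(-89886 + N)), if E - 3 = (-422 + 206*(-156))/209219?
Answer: -124506017681/7921521643142057 + 43772589961*sqrt(180978)/7921521643142057 ≈ 0.0023350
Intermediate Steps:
E = 595099/209219 (E = 3 + (-422 + 206*(-156))/209219 = 3 + (-422 - 32136)*(1/209219) = 3 - 32558*1/209219 = 3 - 32558/209219 = 595099/209219 ≈ 2.8444)
1/(E + sqrt(-89886 + N)) = 1/(595099/209219 + sqrt(-89886 + 270864)) = 1/(595099/209219 + sqrt(180978))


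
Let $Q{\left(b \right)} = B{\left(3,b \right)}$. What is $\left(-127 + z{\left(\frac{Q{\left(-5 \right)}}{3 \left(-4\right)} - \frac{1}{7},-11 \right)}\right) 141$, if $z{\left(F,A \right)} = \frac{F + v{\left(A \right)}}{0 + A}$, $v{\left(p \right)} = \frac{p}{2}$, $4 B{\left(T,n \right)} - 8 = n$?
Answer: $- \frac{21971325}{1232} \approx -17834.0$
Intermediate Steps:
$B{\left(T,n \right)} = 2 + \frac{n}{4}$
$Q{\left(b \right)} = 2 + \frac{b}{4}$
$v{\left(p \right)} = \frac{p}{2}$ ($v{\left(p \right)} = p \frac{1}{2} = \frac{p}{2}$)
$z{\left(F,A \right)} = \frac{F + \frac{A}{2}}{A}$ ($z{\left(F,A \right)} = \frac{F + \frac{A}{2}}{0 + A} = \frac{F + \frac{A}{2}}{A}$)
$\left(-127 + z{\left(\frac{Q{\left(-5 \right)}}{3 \left(-4\right)} - \frac{1}{7},-11 \right)}\right) 141 = \left(-127 + \frac{\left(\frac{2 + \frac{1}{4} \left(-5\right)}{3 \left(-4\right)} - \frac{1}{7}\right) + \frac{1}{2} \left(-11\right)}{-11}\right) 141 = \left(-127 - \frac{\left(\frac{2 - \frac{5}{4}}{-12} - \frac{1}{7}\right) - \frac{11}{2}}{11}\right) 141 = \left(-127 - \frac{\left(\frac{3}{4} \left(- \frac{1}{12}\right) - \frac{1}{7}\right) - \frac{11}{2}}{11}\right) 141 = \left(-127 - \frac{\left(- \frac{1}{16} - \frac{1}{7}\right) - \frac{11}{2}}{11}\right) 141 = \left(-127 - \frac{- \frac{23}{112} - \frac{11}{2}}{11}\right) 141 = \left(-127 - - \frac{639}{1232}\right) 141 = \left(-127 + \frac{639}{1232}\right) 141 = \left(- \frac{155825}{1232}\right) 141 = - \frac{21971325}{1232}$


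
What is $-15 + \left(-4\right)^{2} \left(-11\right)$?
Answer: $-191$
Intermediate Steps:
$-15 + \left(-4\right)^{2} \left(-11\right) = -15 + 16 \left(-11\right) = -15 - 176 = -191$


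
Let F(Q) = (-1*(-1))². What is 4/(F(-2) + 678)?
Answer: 4/679 ≈ 0.0058910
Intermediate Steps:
F(Q) = 1 (F(Q) = 1² = 1)
4/(F(-2) + 678) = 4/(1 + 678) = 4/679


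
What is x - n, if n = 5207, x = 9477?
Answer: 4270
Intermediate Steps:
x - n = 9477 - 1*5207 = 9477 - 5207 = 4270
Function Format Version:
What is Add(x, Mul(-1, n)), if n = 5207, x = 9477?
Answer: 4270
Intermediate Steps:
Add(x, Mul(-1, n)) = Add(9477, Mul(-1, 5207)) = Add(9477, -5207) = 4270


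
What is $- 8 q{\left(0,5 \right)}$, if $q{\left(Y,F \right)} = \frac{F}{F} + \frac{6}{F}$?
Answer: $- \frac{88}{5} \approx -17.6$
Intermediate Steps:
$q{\left(Y,F \right)} = 1 + \frac{6}{F}$
$- 8 q{\left(0,5 \right)} = - 8 \frac{6 + 5}{5} = - 8 \cdot \frac{1}{5} \cdot 11 = \left(-8\right) \frac{11}{5} = - \frac{88}{5}$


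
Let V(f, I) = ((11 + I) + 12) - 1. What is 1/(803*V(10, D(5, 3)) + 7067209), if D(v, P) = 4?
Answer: 1/7088087 ≈ 1.4108e-7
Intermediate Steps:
V(f, I) = 22 + I (V(f, I) = (23 + I) - 1 = 22 + I)
1/(803*V(10, D(5, 3)) + 7067209) = 1/(803*(22 + 4) + 7067209) = 1/(803*26 + 7067209) = 1/(20878 + 7067209) = 1/7088087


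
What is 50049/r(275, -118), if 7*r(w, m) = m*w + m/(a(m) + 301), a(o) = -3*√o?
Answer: -70089804093/6492041518 + 16683*I*√118/12984083036 ≈ -10.796 + 1.3957e-5*I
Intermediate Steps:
r(w, m) = m*w/7 + m/(7*(301 - 3*√m)) (r(w, m) = (m*w + m/(-3*√m + 301))/7 = (m*w + m/(301 - 3*√m))/7 = m*w/7 + m/(7*(301 - 3*√m)))
50049/r(275, -118) = 50049/(((-1*(-118) - 301*(-118)*275 + 3*275*(-118)^(3/2))/(7*(-301 + 3*√(-118))))) = 50049/(((118 + 9767450 + 3*275*(-118*I*√118))/(7*(-301 + 3*(I*√118))))) = 50049/(((118 + 9767450 - 97350*I*√118)/(7*(-301 + 3*I*√118)))) = 50049/(((9767568 - 97350*I*√118)/(7*(-301 + 3*I*√118)))) = 50049*(7*(-301 + 3*I*√118)/(9767568 - 97350*I*√118)) = 350343*(-301 + 3*I*√118)/(9767568 - 97350*I*√118)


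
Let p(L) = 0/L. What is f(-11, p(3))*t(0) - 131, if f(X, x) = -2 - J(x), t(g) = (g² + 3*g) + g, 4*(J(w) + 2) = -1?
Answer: -131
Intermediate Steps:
p(L) = 0
J(w) = -9/4 (J(w) = -2 + (¼)*(-1) = -2 - ¼ = -9/4)
t(g) = g² + 4*g
f(X, x) = ¼ (f(X, x) = -2 - 1*(-9/4) = -2 + 9/4 = ¼)
f(-11, p(3))*t(0) - 131 = (0*(4 + 0))/4 - 131 = (0*4)/4 - 131 = (¼)*0 - 131 = 0 - 131 = -131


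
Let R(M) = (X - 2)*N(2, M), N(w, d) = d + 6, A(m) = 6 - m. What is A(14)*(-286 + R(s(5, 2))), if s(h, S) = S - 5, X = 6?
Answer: 2192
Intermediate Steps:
N(w, d) = 6 + d
s(h, S) = -5 + S
R(M) = 24 + 4*M (R(M) = (6 - 2)*(6 + M) = 4*(6 + M) = 24 + 4*M)
A(14)*(-286 + R(s(5, 2))) = (6 - 1*14)*(-286 + (24 + 4*(-5 + 2))) = (6 - 14)*(-286 + (24 + 4*(-3))) = -8*(-286 + (24 - 12)) = -8*(-286 + 12) = -8*(-274) = 2192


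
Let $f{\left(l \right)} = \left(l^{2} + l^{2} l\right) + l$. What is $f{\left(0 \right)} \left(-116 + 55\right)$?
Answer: $0$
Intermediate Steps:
$f{\left(l \right)} = l + l^{2} + l^{3}$ ($f{\left(l \right)} = \left(l^{2} + l^{3}\right) + l = l + l^{2} + l^{3}$)
$f{\left(0 \right)} \left(-116 + 55\right) = 0 \left(1 + 0 + 0^{2}\right) \left(-116 + 55\right) = 0 \left(1 + 0 + 0\right) \left(-61\right) = 0 \cdot 1 \left(-61\right) = 0 \left(-61\right) = 0$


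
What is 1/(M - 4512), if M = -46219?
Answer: -1/50731 ≈ -1.9712e-5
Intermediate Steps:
1/(M - 4512) = 1/(-46219 - 4512) = 1/(-50731) = -1/50731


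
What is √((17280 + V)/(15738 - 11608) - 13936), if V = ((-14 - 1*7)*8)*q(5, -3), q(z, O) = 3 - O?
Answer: 2*I*√14852359690/2065 ≈ 118.03*I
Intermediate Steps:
V = -1008 (V = ((-14 - 1*7)*8)*(3 - 1*(-3)) = ((-14 - 7)*8)*(3 + 3) = -21*8*6 = -168*6 = -1008)
√((17280 + V)/(15738 - 11608) - 13936) = √((17280 - 1008)/(15738 - 11608) - 13936) = √(16272/4130 - 13936) = √(16272*(1/4130) - 13936) = √(8136/2065 - 13936) = √(-28769704/2065) = 2*I*√14852359690/2065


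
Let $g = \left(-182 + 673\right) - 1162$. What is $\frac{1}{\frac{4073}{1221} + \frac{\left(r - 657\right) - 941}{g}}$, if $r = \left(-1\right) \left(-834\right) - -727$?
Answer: $\frac{6771}{22960} \approx 0.2949$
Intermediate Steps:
$r = 1561$ ($r = 834 + 727 = 1561$)
$g = -671$ ($g = 491 - 1162 = -671$)
$\frac{1}{\frac{4073}{1221} + \frac{\left(r - 657\right) - 941}{g}} = \frac{1}{\frac{4073}{1221} + \frac{\left(1561 - 657\right) - 941}{-671}} = \frac{1}{4073 \cdot \frac{1}{1221} + \left(904 - 941\right) \left(- \frac{1}{671}\right)} = \frac{1}{\frac{4073}{1221} - - \frac{37}{671}} = \frac{1}{\frac{4073}{1221} + \frac{37}{671}} = \frac{1}{\frac{22960}{6771}} = \frac{6771}{22960}$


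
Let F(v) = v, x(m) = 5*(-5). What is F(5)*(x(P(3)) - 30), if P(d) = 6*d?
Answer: -275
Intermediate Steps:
x(m) = -25
F(5)*(x(P(3)) - 30) = 5*(-25 - 30) = 5*(-55) = -275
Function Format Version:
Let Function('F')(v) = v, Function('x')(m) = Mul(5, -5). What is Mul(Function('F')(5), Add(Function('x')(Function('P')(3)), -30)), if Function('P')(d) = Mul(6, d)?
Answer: -275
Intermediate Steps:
Function('x')(m) = -25
Mul(Function('F')(5), Add(Function('x')(Function('P')(3)), -30)) = Mul(5, Add(-25, -30)) = Mul(5, -55) = -275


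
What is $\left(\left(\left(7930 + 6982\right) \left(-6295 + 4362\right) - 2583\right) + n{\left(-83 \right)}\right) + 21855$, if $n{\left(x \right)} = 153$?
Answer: $-28805471$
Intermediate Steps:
$\left(\left(\left(7930 + 6982\right) \left(-6295 + 4362\right) - 2583\right) + n{\left(-83 \right)}\right) + 21855 = \left(\left(\left(7930 + 6982\right) \left(-6295 + 4362\right) - 2583\right) + 153\right) + 21855 = \left(\left(14912 \left(-1933\right) - 2583\right) + 153\right) + 21855 = \left(\left(-28824896 - 2583\right) + 153\right) + 21855 = \left(-28827479 + 153\right) + 21855 = -28827326 + 21855 = -28805471$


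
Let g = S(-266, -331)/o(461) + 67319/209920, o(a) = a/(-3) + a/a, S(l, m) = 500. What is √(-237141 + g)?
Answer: I*√535168694712967405/1502240 ≈ 486.97*I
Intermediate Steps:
o(a) = 1 - a/3 (o(a) = a*(-⅓) + 1 = -a/3 + 1 = 1 - a/3)
g = -142023949/48071680 (g = 500/(1 - ⅓*461) + 67319/209920 = 500/(1 - 461/3) + 67319*(1/209920) = 500/(-458/3) + 67319/209920 = 500*(-3/458) + 67319/209920 = -750/229 + 67319/209920 = -142023949/48071680 ≈ -2.9544)
√(-237141 + g) = √(-237141 - 142023949/48071680) = √(-11399908290829/48071680) = I*√535168694712967405/1502240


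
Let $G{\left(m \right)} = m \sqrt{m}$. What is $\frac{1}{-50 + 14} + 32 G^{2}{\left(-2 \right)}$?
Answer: $- \frac{9217}{36} \approx -256.03$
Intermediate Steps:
$G{\left(m \right)} = m^{\frac{3}{2}}$
$\frac{1}{-50 + 14} + 32 G^{2}{\left(-2 \right)} = \frac{1}{-50 + 14} + 32 \left(\left(-2\right)^{\frac{3}{2}}\right)^{2} = \frac{1}{-36} + 32 \left(- 2 i \sqrt{2}\right)^{2} = - \frac{1}{36} + 32 \left(-8\right) = - \frac{1}{36} - 256 = - \frac{9217}{36}$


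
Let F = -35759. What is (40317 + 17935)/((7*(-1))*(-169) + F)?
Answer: -14563/8644 ≈ -1.6848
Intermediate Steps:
(40317 + 17935)/((7*(-1))*(-169) + F) = (40317 + 17935)/((7*(-1))*(-169) - 35759) = 58252/(-7*(-169) - 35759) = 58252/(1183 - 35759) = 58252/(-34576) = 58252*(-1/34576) = -14563/8644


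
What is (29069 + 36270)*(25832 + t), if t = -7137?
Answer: 1221512605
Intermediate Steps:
(29069 + 36270)*(25832 + t) = (29069 + 36270)*(25832 - 7137) = 65339*18695 = 1221512605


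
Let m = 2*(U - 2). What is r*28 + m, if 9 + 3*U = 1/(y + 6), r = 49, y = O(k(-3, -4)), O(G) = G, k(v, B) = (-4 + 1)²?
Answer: 61292/45 ≈ 1362.0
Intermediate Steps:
k(v, B) = 9 (k(v, B) = (-3)² = 9)
y = 9
U = -134/45 (U = -3 + 1/(3*(9 + 6)) = -3 + (⅓)/15 = -3 + (⅓)*(1/15) = -3 + 1/45 = -134/45 ≈ -2.9778)
m = -448/45 (m = 2*(-134/45 - 2) = 2*(-224/45) = -448/45 ≈ -9.9556)
r*28 + m = 49*28 - 448/45 = 1372 - 448/45 = 61292/45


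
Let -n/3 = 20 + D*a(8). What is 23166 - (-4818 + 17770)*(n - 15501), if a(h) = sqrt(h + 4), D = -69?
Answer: 201569238 - 5362128*sqrt(3) ≈ 1.9228e+8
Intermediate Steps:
a(h) = sqrt(4 + h)
n = -60 + 414*sqrt(3) (n = -3*(20 - 69*sqrt(4 + 8)) = -3*(20 - 138*sqrt(3)) = -60 + 414*sqrt(3) ≈ 657.07)
23166 - (-4818 + 17770)*(n - 15501) = 23166 - (-4818 + 17770)*((-60 + 414*sqrt(3)) - 15501) = 23166 - 12952*(-15561 + 414*sqrt(3)) = 23166 - (-201546072 + 5362128*sqrt(3)) = 23166 + (201546072 - 5362128*sqrt(3)) = 201569238 - 5362128*sqrt(3)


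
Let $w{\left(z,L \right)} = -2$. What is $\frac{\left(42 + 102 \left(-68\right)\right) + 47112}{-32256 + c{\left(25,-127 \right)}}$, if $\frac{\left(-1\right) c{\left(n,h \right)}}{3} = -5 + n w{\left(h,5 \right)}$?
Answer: $- \frac{13406}{10697} \approx -1.2532$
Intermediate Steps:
$c{\left(n,h \right)} = 15 + 6 n$ ($c{\left(n,h \right)} = - 3 \left(-5 + n \left(-2\right)\right) = - 3 \left(-5 - 2 n\right) = 15 + 6 n$)
$\frac{\left(42 + 102 \left(-68\right)\right) + 47112}{-32256 + c{\left(25,-127 \right)}} = \frac{\left(42 + 102 \left(-68\right)\right) + 47112}{-32256 + \left(15 + 6 \cdot 25\right)} = \frac{\left(42 - 6936\right) + 47112}{-32256 + \left(15 + 150\right)} = \frac{-6894 + 47112}{-32256 + 165} = \frac{40218}{-32091} = 40218 \left(- \frac{1}{32091}\right) = - \frac{13406}{10697}$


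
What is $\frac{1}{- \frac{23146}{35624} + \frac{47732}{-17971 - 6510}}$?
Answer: $- \frac{436055572}{1133520997} \approx -0.38469$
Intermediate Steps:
$\frac{1}{- \frac{23146}{35624} + \frac{47732}{-17971 - 6510}} = \frac{1}{\left(-23146\right) \frac{1}{35624} + \frac{47732}{-24481}} = \frac{1}{- \frac{11573}{17812} + 47732 \left(- \frac{1}{24481}\right)} = \frac{1}{- \frac{11573}{17812} - \frac{47732}{24481}} = \frac{1}{- \frac{1133520997}{436055572}} = - \frac{436055572}{1133520997}$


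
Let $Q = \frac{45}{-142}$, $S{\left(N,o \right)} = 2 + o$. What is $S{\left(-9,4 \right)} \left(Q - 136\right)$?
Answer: $- \frac{58071}{71} \approx -817.9$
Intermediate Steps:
$Q = - \frac{45}{142}$ ($Q = 45 \left(- \frac{1}{142}\right) = - \frac{45}{142} \approx -0.3169$)
$S{\left(-9,4 \right)} \left(Q - 136\right) = \left(2 + 4\right) \left(- \frac{45}{142} - 136\right) = 6 \left(- \frac{19357}{142}\right) = - \frac{58071}{71}$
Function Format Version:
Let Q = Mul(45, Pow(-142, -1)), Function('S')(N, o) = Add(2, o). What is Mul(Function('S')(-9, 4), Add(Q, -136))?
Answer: Rational(-58071, 71) ≈ -817.90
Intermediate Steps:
Q = Rational(-45, 142) (Q = Mul(45, Rational(-1, 142)) = Rational(-45, 142) ≈ -0.31690)
Mul(Function('S')(-9, 4), Add(Q, -136)) = Mul(Add(2, 4), Add(Rational(-45, 142), -136)) = Mul(6, Rational(-19357, 142)) = Rational(-58071, 71)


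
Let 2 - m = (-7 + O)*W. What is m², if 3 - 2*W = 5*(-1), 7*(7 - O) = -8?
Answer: 324/49 ≈ 6.6122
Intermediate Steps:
O = 57/7 (O = 7 - ⅐*(-8) = 7 + 8/7 = 57/7 ≈ 8.1429)
W = 4 (W = 3/2 - 5*(-1)/2 = 3/2 - ½*(-5) = 3/2 + 5/2 = 4)
m = -18/7 (m = 2 - (-7 + 57/7)*4 = 2 - 8*4/7 = 2 - 1*32/7 = 2 - 32/7 = -18/7 ≈ -2.5714)
m² = (-18/7)² = 324/49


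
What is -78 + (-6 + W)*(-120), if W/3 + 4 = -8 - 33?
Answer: 16842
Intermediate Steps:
W = -135 (W = -12 + 3*(-8 - 33) = -12 + 3*(-41) = -12 - 123 = -135)
-78 + (-6 + W)*(-120) = -78 + (-6 - 135)*(-120) = -78 - 141*(-120) = -78 + 16920 = 16842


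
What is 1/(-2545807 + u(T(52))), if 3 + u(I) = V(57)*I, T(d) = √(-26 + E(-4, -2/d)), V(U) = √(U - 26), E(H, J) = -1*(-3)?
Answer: -2545810/6481148556813 - I*√713/6481148556813 ≈ -3.928e-7 - 4.12e-12*I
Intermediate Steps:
E(H, J) = 3
V(U) = √(-26 + U)
T(d) = I*√23 (T(d) = √(-26 + 3) = √(-23) = I*√23)
u(I) = -3 + I*√31 (u(I) = -3 + √(-26 + 57)*I = -3 + √31*I = -3 + I*√31)
1/(-2545807 + u(T(52))) = 1/(-2545807 + (-3 + (I*√23)*√31)) = 1/(-2545807 + (-3 + I*√713)) = 1/(-2545810 + I*√713)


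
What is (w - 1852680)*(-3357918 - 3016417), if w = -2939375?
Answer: 30546163908425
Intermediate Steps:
(w - 1852680)*(-3357918 - 3016417) = (-2939375 - 1852680)*(-3357918 - 3016417) = -4792055*(-6374335) = 30546163908425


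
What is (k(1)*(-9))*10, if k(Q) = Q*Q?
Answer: -90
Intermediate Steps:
k(Q) = Q²
(k(1)*(-9))*10 = (1²*(-9))*10 = (1*(-9))*10 = -9*10 = -90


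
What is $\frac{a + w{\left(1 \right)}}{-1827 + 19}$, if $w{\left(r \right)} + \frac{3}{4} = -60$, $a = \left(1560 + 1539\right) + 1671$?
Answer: $- \frac{18837}{7232} \approx -2.6047$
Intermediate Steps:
$a = 4770$ ($a = 3099 + 1671 = 4770$)
$w{\left(r \right)} = - \frac{243}{4}$ ($w{\left(r \right)} = - \frac{3}{4} - 60 = - \frac{243}{4}$)
$\frac{a + w{\left(1 \right)}}{-1827 + 19} = \frac{4770 - \frac{243}{4}}{-1827 + 19} = \frac{18837}{4 \left(-1808\right)} = \frac{18837}{4} \left(- \frac{1}{1808}\right) = - \frac{18837}{7232}$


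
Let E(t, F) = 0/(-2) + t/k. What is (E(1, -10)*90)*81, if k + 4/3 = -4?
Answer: -10935/8 ≈ -1366.9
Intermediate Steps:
k = -16/3 (k = -4/3 - 4 = -16/3 ≈ -5.3333)
E(t, F) = -3*t/16 (E(t, F) = 0/(-2) + t/(-16/3) = 0*(-½) + t*(-3/16) = 0 - 3*t/16 = -3*t/16)
(E(1, -10)*90)*81 = (-3/16*1*90)*81 = -3/16*90*81 = -135/8*81 = -10935/8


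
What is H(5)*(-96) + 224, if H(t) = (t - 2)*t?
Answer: -1216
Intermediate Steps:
H(t) = t*(-2 + t) (H(t) = (-2 + t)*t = t*(-2 + t))
H(5)*(-96) + 224 = (5*(-2 + 5))*(-96) + 224 = (5*3)*(-96) + 224 = 15*(-96) + 224 = -1440 + 224 = -1216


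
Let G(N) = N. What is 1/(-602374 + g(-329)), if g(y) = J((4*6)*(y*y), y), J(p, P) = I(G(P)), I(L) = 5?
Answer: -1/602369 ≈ -1.6601e-6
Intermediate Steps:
J(p, P) = 5
g(y) = 5
1/(-602374 + g(-329)) = 1/(-602374 + 5) = 1/(-602369) = -1/602369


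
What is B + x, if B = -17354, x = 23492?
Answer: 6138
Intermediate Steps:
B + x = -17354 + 23492 = 6138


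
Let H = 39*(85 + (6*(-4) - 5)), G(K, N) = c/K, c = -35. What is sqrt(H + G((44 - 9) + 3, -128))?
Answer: 7*sqrt(64334)/38 ≈ 46.723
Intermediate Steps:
G(K, N) = -35/K
H = 2184 (H = 39*(85 + (-24 - 5)) = 39*(85 - 29) = 39*56 = 2184)
sqrt(H + G((44 - 9) + 3, -128)) = sqrt(2184 - 35/((44 - 9) + 3)) = sqrt(2184 - 35/(35 + 3)) = sqrt(2184 - 35/38) = sqrt(82957/38) = 7*sqrt(64334)/38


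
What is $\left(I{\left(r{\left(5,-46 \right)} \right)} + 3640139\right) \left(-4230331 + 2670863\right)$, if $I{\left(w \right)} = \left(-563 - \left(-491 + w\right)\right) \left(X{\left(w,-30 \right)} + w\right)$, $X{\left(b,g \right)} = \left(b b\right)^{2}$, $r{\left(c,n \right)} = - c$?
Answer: $-5611899985332$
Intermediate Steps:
$X{\left(b,g \right)} = b^{4}$ ($X{\left(b,g \right)} = \left(b^{2}\right)^{2} = b^{4}$)
$I{\left(w \right)} = \left(-72 - w\right) \left(w + w^{4}\right)$ ($I{\left(w \right)} = \left(-563 - \left(-491 + w\right)\right) \left(w^{4} + w\right) = \left(-72 - w\right) \left(w + w^{4}\right)$)
$\left(I{\left(r{\left(5,-46 \right)} \right)} + 3640139\right) \left(-4230331 + 2670863\right) = \left(\left(-1\right) 5 \left(-72 - \left(-1\right) 5 - \left(\left(-1\right) 5\right)^{4} - 72 \left(\left(-1\right) 5\right)^{3}\right) + 3640139\right) \left(-4230331 + 2670863\right) = \left(- 5 \left(-72 - -5 - \left(-5\right)^{4} - 72 \left(-5\right)^{3}\right) + 3640139\right) \left(-1559468\right) = \left(- 5 \left(-72 + 5 - 625 - -9000\right) + 3640139\right) \left(-1559468\right) = \left(- 5 \left(-72 + 5 - 625 + 9000\right) + 3640139\right) \left(-1559468\right) = \left(\left(-5\right) 8308 + 3640139\right) \left(-1559468\right) = \left(-41540 + 3640139\right) \left(-1559468\right) = 3598599 \left(-1559468\right) = -5611899985332$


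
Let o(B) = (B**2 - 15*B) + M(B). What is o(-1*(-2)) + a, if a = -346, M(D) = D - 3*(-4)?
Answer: -358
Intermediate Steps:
M(D) = 12 + D (M(D) = D + 12 = 12 + D)
o(B) = 12 + B**2 - 14*B (o(B) = (B**2 - 15*B) + (12 + B) = 12 + B**2 - 14*B)
o(-1*(-2)) + a = (12 + (-1*(-2))**2 - (-14)*(-2)) - 346 = (12 + 2**2 - 14*2) - 346 = (12 + 4 - 28) - 346 = -12 - 346 = -358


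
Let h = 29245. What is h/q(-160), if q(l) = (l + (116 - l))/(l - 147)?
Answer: -8978215/116 ≈ -77398.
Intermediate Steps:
q(l) = 116/(-147 + l)
h/q(-160) = 29245/((116/(-147 - 160))) = 29245/((116/(-307))) = 29245/((116*(-1/307))) = 29245/(-116/307) = 29245*(-307/116) = -8978215/116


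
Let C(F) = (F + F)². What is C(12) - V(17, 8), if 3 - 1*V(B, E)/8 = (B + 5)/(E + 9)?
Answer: 9560/17 ≈ 562.35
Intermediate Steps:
C(F) = 4*F² (C(F) = (2*F)² = 4*F²)
V(B, E) = 24 - 8*(5 + B)/(9 + E) (V(B, E) = 24 - 8*(B + 5)/(E + 9) = 24 - 8*(5 + B)/(9 + E))
C(12) - V(17, 8) = 4*12² - 8*(22 - 1*17 + 3*8)/(9 + 8) = 4*144 - 8*(22 - 17 + 24)/17 = 576 - 8*29/17 = 576 - 1*232/17 = 576 - 232/17 = 9560/17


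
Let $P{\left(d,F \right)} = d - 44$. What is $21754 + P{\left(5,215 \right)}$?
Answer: $21715$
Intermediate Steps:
$P{\left(d,F \right)} = -44 + d$
$21754 + P{\left(5,215 \right)} = 21754 + \left(-44 + 5\right) = 21754 - 39 = 21715$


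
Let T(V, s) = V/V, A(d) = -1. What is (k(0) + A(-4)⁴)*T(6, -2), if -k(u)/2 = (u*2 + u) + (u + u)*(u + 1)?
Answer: 1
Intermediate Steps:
T(V, s) = 1
k(u) = -6*u - 4*u*(1 + u) (k(u) = -2*((u*2 + u) + (u + u)*(u + 1)) = -2*((2*u + u) + (2*u)*(1 + u)) = -2*(3*u + 2*u*(1 + u)) = -6*u - 4*u*(1 + u))
(k(0) + A(-4)⁴)*T(6, -2) = (-2*0*(5 + 2*0) + (-1)⁴)*1 = (-2*0*(5 + 0) + 1)*1 = (-2*0*5 + 1)*1 = (0 + 1)*1 = 1*1 = 1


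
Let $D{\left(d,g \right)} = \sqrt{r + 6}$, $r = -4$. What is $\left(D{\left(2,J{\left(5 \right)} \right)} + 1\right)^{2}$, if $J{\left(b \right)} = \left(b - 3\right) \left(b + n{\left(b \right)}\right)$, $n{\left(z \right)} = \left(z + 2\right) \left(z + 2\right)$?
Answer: $\left(1 + \sqrt{2}\right)^{2} \approx 5.8284$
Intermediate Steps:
$n{\left(z \right)} = \left(2 + z\right)^{2}$ ($n{\left(z \right)} = \left(2 + z\right) \left(2 + z\right) = \left(2 + z\right)^{2}$)
$J{\left(b \right)} = \left(-3 + b\right) \left(b + \left(2 + b\right)^{2}\right)$ ($J{\left(b \right)} = \left(b - 3\right) \left(b + \left(2 + b\right)^{2}\right) = \left(-3 + b\right) \left(b + \left(2 + b\right)^{2}\right)$)
$D{\left(d,g \right)} = \sqrt{2}$ ($D{\left(d,g \right)} = \sqrt{-4 + 6} = \sqrt{2}$)
$\left(D{\left(2,J{\left(5 \right)} \right)} + 1\right)^{2} = \left(\sqrt{2} + 1\right)^{2} = \left(1 + \sqrt{2}\right)^{2}$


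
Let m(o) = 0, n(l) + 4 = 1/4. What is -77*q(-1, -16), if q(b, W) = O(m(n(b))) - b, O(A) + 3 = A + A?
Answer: 154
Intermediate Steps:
n(l) = -15/4 (n(l) = -4 + 1/4 = -15/4)
O(A) = -3 + 2*A (O(A) = -3 + (A + A) = -3 + 2*A)
q(b, W) = -3 - b (q(b, W) = (-3 + 2*0) - b = (-3 + 0) - b = -3 - b)
-77*q(-1, -16) = -77*(-3 - 1*(-1)) = -77*(-3 + 1) = -77*(-2) = 154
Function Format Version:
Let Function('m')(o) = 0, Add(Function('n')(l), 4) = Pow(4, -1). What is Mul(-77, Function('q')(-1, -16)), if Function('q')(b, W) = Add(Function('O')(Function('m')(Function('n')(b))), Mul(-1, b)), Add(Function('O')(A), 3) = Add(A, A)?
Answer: 154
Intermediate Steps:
Function('n')(l) = Rational(-15, 4) (Function('n')(l) = Add(-4, Pow(4, -1)) = Add(-4, Rational(1, 4)) = Rational(-15, 4))
Function('O')(A) = Add(-3, Mul(2, A)) (Function('O')(A) = Add(-3, Add(A, A)) = Add(-3, Mul(2, A)))
Function('q')(b, W) = Add(-3, Mul(-1, b)) (Function('q')(b, W) = Add(Add(-3, Mul(2, 0)), Mul(-1, b)) = Add(Add(-3, 0), Mul(-1, b)) = Add(-3, Mul(-1, b)))
Mul(-77, Function('q')(-1, -16)) = Mul(-77, Add(-3, Mul(-1, -1))) = Mul(-77, Add(-3, 1)) = Mul(-77, -2) = 154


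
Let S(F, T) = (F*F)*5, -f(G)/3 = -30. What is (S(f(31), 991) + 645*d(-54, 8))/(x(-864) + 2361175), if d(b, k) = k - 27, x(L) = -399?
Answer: 28245/2360776 ≈ 0.011964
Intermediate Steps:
f(G) = 90 (f(G) = -3*(-30) = 90)
S(F, T) = 5*F² (S(F, T) = F²*5 = 5*F²)
d(b, k) = -27 + k
(S(f(31), 991) + 645*d(-54, 8))/(x(-864) + 2361175) = (5*90² + 645*(-27 + 8))/(-399 + 2361175) = (5*8100 + 645*(-19))/2360776 = (40500 - 12255)*(1/2360776) = 28245*(1/2360776) = 28245/2360776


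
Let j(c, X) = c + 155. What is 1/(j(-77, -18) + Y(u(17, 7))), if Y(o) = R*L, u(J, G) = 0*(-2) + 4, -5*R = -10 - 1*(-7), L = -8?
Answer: 5/366 ≈ 0.013661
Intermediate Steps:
R = ⅗ (R = -(-10 - 1*(-7))/5 = -(-10 + 7)/5 = -⅕*(-3) = ⅗ ≈ 0.60000)
u(J, G) = 4 (u(J, G) = 0 + 4 = 4)
j(c, X) = 155 + c
Y(o) = -24/5 (Y(o) = (⅗)*(-8) = -24/5)
1/(j(-77, -18) + Y(u(17, 7))) = 1/((155 - 77) - 24/5) = 1/(78 - 24/5) = 1/(366/5) = 5/366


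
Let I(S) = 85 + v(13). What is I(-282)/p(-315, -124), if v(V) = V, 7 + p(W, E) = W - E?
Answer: -49/99 ≈ -0.49495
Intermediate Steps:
p(W, E) = -7 + W - E (p(W, E) = -7 + (W - E) = -7 + W - E)
I(S) = 98 (I(S) = 85 + 13 = 98)
I(-282)/p(-315, -124) = 98/(-7 - 315 - 1*(-124)) = 98/(-7 - 315 + 124) = 98/(-198) = 98*(-1/198) = -49/99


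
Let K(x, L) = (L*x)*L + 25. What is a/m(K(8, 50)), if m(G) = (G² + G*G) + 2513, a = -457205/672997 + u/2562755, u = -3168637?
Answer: -254168276528/106402852645154907985 ≈ -2.3887e-9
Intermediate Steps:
K(x, L) = 25 + x*L² (K(x, L) = x*L² + 25 = 25 + x*L²)
a = -254168276528/132671263595 (a = -457205/672997 - 3168637/2562755 = -254168276528/132671263595 ≈ -1.9158)
m(G) = 2513 + 2*G² (m(G) = (G² + G²) + 2513 = 2*G² + 2513 = 2513 + 2*G²)
a/m(K(8, 50)) = -254168276528/(132671263595*(2513 + 2*(25 + 8*50²)²)) = -254168276528/(132671263595*(2513 + 2*(25 + 8*2500)²)) = -254168276528/(132671263595*(2513 + 2*(25 + 20000)²)) = -254168276528/(132671263595*(2513 + 2*20025²)) = -254168276528/(132671263595*(2513 + 2*401000625)) = -254168276528/(132671263595*(2513 + 802001250)) = -254168276528/132671263595/802003763 = -254168276528/132671263595*1/802003763 = -254168276528/106402852645154907985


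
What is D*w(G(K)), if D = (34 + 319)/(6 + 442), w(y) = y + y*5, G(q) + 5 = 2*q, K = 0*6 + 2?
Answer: -1059/224 ≈ -4.7277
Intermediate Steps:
K = 2 (K = 0 + 2 = 2)
G(q) = -5 + 2*q
w(y) = 6*y (w(y) = y + 5*y = 6*y)
D = 353/448 ≈ 0.78795
D*w(G(K)) = 353*(6*(-5 + 2*2))/448 = 353*(6*(-5 + 4))/448 = 353*(6*(-1))/448 = (353/448)*(-6) = -1059/224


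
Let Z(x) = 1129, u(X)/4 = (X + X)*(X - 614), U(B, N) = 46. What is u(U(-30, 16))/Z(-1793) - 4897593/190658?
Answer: -45381480289/215252882 ≈ -210.83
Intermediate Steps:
u(X) = 8*X*(-614 + X) (u(X) = 4*((X + X)*(X - 614)) = 4*((2*X)*(-614 + X)) = 4*(2*X*(-614 + X)) = 8*X*(-614 + X))
u(U(-30, 16))/Z(-1793) - 4897593/190658 = (8*46*(-614 + 46))/1129 - 4897593/190658 = (8*46*(-568))*(1/1129) - 4897593*1/190658 = -209024*1/1129 - 4897593/190658 = -209024/1129 - 4897593/190658 = -45381480289/215252882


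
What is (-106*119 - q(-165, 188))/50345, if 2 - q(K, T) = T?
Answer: -12428/50345 ≈ -0.24686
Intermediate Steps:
q(K, T) = 2 - T
(-106*119 - q(-165, 188))/50345 = (-106*119 - (2 - 1*188))/50345 = (-12614 - (2 - 188))*(1/50345) = (-12614 - 1*(-186))*(1/50345) = (-12614 + 186)*(1/50345) = -12428*1/50345 = -12428/50345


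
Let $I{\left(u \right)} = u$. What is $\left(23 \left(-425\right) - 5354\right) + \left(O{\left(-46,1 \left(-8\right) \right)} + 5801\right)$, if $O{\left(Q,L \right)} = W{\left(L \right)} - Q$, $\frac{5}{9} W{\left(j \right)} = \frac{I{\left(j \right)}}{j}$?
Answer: $- \frac{46401}{5} \approx -9280.2$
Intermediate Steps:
$W{\left(j \right)} = \frac{9}{5}$ ($W{\left(j \right)} = \frac{9 \frac{j}{j}}{5} = \frac{9}{5} \cdot 1 = \frac{9}{5}$)
$O{\left(Q,L \right)} = \frac{9}{5} - Q$
$\left(23 \left(-425\right) - 5354\right) + \left(O{\left(-46,1 \left(-8\right) \right)} + 5801\right) = \left(23 \left(-425\right) - 5354\right) + \left(\left(\frac{9}{5} - -46\right) + 5801\right) = \left(-9775 - 5354\right) + \left(\left(\frac{9}{5} + 46\right) + 5801\right) = -15129 + \left(\frac{239}{5} + 5801\right) = -15129 + \frac{29244}{5} = - \frac{46401}{5}$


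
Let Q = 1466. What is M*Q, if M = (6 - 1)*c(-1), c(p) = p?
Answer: -7330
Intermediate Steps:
M = -5 (M = (6 - 1)*(-1) = 5*(-1) = -5)
M*Q = -5*1466 = -7330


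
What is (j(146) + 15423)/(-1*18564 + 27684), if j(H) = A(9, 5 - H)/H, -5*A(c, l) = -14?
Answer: 2814701/1664400 ≈ 1.6911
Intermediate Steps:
A(c, l) = 14/5 (A(c, l) = -1/5*(-14) = 14/5)
j(H) = 14/(5*H)
(j(146) + 15423)/(-1*18564 + 27684) = ((14/5)/146 + 15423)/(-1*18564 + 27684) = ((14/5)*(1/146) + 15423)/(-18564 + 27684) = (7/365 + 15423)/9120 = (5629402/365)*(1/9120) = 2814701/1664400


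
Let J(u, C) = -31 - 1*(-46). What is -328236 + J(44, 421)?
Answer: -328221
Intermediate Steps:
J(u, C) = 15 (J(u, C) = -31 + 46 = 15)
-328236 + J(44, 421) = -328236 + 15 = -328221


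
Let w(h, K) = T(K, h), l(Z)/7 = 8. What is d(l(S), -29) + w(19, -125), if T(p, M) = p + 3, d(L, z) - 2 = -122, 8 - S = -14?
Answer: -242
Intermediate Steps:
S = 22 (S = 8 - 1*(-14) = 8 + 14 = 22)
l(Z) = 56 (l(Z) = 7*8 = 56)
d(L, z) = -120 (d(L, z) = 2 - 122 = -120)
T(p, M) = 3 + p
w(h, K) = 3 + K
d(l(S), -29) + w(19, -125) = -120 + (3 - 125) = -120 - 122 = -242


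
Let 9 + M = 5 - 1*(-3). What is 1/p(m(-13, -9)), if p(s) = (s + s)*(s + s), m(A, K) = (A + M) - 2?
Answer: 1/1024 ≈ 0.00097656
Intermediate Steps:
M = -1 (M = -9 + (5 - 1*(-3)) = -9 + (5 + 3) = -9 + 8 = -1)
m(A, K) = -3 + A (m(A, K) = (A - 1) - 2 = (-1 + A) - 2 = -3 + A)
p(s) = 4*s**2 (p(s) = (2*s)*(2*s) = 4*s**2)
1/p(m(-13, -9)) = 1/(4*(-3 - 13)**2) = 1/(4*(-16)**2) = 1/(4*256) = 1/1024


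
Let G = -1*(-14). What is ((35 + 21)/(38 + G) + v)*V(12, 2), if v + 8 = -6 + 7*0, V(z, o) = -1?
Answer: 168/13 ≈ 12.923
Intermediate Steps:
G = 14
v = -14 (v = -8 + (-6 + 7*0) = -8 + (-6 + 0) = -8 - 6 = -14)
((35 + 21)/(38 + G) + v)*V(12, 2) = ((35 + 21)/(38 + 14) - 14)*(-1) = (56/52 - 14)*(-1) = (56*(1/52) - 14)*(-1) = (14/13 - 14)*(-1) = -168/13*(-1) = 168/13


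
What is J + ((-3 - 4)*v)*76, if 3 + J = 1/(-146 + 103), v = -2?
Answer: 45622/43 ≈ 1061.0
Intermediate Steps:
J = -130/43 (J = -3 + 1/(-146 + 103) = -3 + 1/(-43) = -3 - 1/43 = -130/43 ≈ -3.0233)
J + ((-3 - 4)*v)*76 = -130/43 + ((-3 - 4)*(-2))*76 = -130/43 - 7*(-2)*76 = -130/43 + 14*76 = -130/43 + 1064 = 45622/43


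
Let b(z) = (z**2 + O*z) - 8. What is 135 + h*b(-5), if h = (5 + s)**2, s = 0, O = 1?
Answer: 435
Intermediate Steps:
b(z) = -8 + z + z**2 (b(z) = (z**2 + 1*z) - 8 = (z**2 + z) - 8 = (z + z**2) - 8 = -8 + z + z**2)
h = 25 (h = (5 + 0)**2 = 5**2 = 25)
135 + h*b(-5) = 135 + 25*(-8 - 5 + (-5)**2) = 135 + 25*(-8 - 5 + 25) = 135 + 25*12 = 135 + 300 = 435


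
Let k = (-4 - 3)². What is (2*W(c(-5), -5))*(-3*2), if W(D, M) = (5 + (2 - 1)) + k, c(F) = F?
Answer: -660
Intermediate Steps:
k = 49 (k = (-7)² = 49)
W(D, M) = 55 (W(D, M) = (5 + (2 - 1)) + 49 = (5 + 1) + 49 = 6 + 49 = 55)
(2*W(c(-5), -5))*(-3*2) = (2*55)*(-3*2) = 110*(-6) = -660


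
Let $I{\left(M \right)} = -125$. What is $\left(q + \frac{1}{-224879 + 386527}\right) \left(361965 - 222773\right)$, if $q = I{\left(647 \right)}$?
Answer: $- \frac{351564176601}{20206} \approx -1.7399 \cdot 10^{7}$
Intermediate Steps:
$q = -125$
$\left(q + \frac{1}{-224879 + 386527}\right) \left(361965 - 222773\right) = \left(-125 + \frac{1}{-224879 + 386527}\right) \left(361965 - 222773\right) = \left(-125 + \frac{1}{161648}\right) 139192 = \left(- \frac{20205999}{161648}\right) 139192 = - \frac{351564176601}{20206}$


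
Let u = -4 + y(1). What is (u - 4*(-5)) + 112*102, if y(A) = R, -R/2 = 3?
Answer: 11434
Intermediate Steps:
R = -6 (R = -2*3 = -6)
y(A) = -6
u = -10 (u = -4 - 6 = -10)
(u - 4*(-5)) + 112*102 = (-10 - 4*(-5)) + 112*102 = (-10 + 20) + 11424 = 10 + 11424 = 11434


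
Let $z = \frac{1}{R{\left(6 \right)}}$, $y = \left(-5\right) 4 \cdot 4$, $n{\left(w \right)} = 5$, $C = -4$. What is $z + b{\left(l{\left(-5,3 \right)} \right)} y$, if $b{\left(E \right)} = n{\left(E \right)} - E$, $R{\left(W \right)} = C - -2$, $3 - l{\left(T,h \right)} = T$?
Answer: $\frac{479}{2} \approx 239.5$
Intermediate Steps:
$l{\left(T,h \right)} = 3 - T$
$R{\left(W \right)} = -2$ ($R{\left(W \right)} = -4 - -2 = -4 + 2 = -2$)
$b{\left(E \right)} = 5 - E$
$y = -80$ ($y = \left(-20\right) 4 = -80$)
$z = - \frac{1}{2}$ ($z = \frac{1}{-2} = - \frac{1}{2} \approx -0.5$)
$z + b{\left(l{\left(-5,3 \right)} \right)} y = - \frac{1}{2} + \left(5 - \left(3 - -5\right)\right) \left(-80\right) = - \frac{1}{2} + \left(5 - \left(3 + 5\right)\right) \left(-80\right) = - \frac{1}{2} + \left(5 - 8\right) \left(-80\right) = - \frac{1}{2} - -240 = - \frac{1}{2} + 240 = \frac{479}{2}$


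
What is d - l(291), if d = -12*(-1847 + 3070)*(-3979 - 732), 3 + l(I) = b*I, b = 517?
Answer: 68988192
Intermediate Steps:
l(I) = -3 + 517*I
d = 69138636 (d = -14676*(-4711) = -12*(-5761553) = 69138636)
d - l(291) = 69138636 - (-3 + 517*291) = 69138636 - (-3 + 150447) = 69138636 - 1*150444 = 69138636 - 150444 = 68988192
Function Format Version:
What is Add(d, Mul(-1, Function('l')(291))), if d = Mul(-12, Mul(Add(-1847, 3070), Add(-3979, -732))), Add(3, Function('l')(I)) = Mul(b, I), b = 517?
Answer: 68988192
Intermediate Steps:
Function('l')(I) = Add(-3, Mul(517, I))
d = 69138636 (d = Mul(-12, Mul(1223, -4711)) = Mul(-12, -5761553) = 69138636)
Add(d, Mul(-1, Function('l')(291))) = Add(69138636, Mul(-1, Add(-3, Mul(517, 291)))) = Add(69138636, Mul(-1, Add(-3, 150447))) = Add(69138636, Mul(-1, 150444)) = Add(69138636, -150444) = 68988192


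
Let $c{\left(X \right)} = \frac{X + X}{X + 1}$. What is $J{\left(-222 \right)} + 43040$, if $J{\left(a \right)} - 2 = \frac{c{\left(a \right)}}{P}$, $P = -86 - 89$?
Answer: $\frac{1664648906}{38675} \approx 43042.0$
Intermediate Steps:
$c{\left(X \right)} = \frac{2 X}{1 + X}$
$P = -175$ ($P = -86 - 89 = -175$)
$J{\left(a \right)} = 2 - \frac{2 a}{175 \left(1 + a\right)}$ ($J{\left(a \right)} = 2 + \frac{2 a \frac{1}{1 + a}}{-175} = 2 + \frac{2 a}{1 + a} \left(- \frac{1}{175}\right) = 2 - \frac{2 a}{175 \left(1 + a\right)}$)
$J{\left(-222 \right)} + 43040 = \frac{2 \left(175 + 174 \left(-222\right)\right)}{175 \left(1 - 222\right)} + 43040 = \frac{2 \left(175 - 38628\right)}{175 \left(-221\right)} + 43040 = \frac{2}{175} \left(- \frac{1}{221}\right) \left(-38453\right) + 43040 = \frac{76906}{38675} + 43040 = \frac{1664648906}{38675}$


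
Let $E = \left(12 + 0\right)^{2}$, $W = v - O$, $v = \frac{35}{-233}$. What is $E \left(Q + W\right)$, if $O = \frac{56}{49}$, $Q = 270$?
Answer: $\frac{63109584}{1631} \approx 38694.0$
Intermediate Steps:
$O = \frac{8}{7}$ ($O = 56 \cdot \frac{1}{49} = \frac{8}{7} \approx 1.1429$)
$v = - \frac{35}{233}$ ($v = 35 \left(- \frac{1}{233}\right) = - \frac{35}{233} \approx -0.15021$)
$W = - \frac{2109}{1631}$ ($W = - \frac{35}{233} - \frac{8}{7} = - \frac{2109}{1631} \approx -1.2931$)
$E = 144$ ($E = 12^{2} = 144$)
$E \left(Q + W\right) = 144 \left(270 - \frac{2109}{1631}\right) = 144 \cdot \frac{438261}{1631} = \frac{63109584}{1631}$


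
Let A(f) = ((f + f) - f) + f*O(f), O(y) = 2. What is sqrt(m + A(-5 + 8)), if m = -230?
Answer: I*sqrt(221) ≈ 14.866*I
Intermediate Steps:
A(f) = 3*f (A(f) = ((f + f) - f) + f*2 = (2*f - f) + 2*f = f + 2*f = 3*f)
sqrt(m + A(-5 + 8)) = sqrt(-230 + 3*(-5 + 8)) = sqrt(-230 + 3*3) = sqrt(-230 + 9) = sqrt(-221) = I*sqrt(221)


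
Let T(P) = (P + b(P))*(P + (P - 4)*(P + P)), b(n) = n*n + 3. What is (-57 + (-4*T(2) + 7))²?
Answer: 27556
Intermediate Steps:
b(n) = 3 + n² (b(n) = n² + 3 = 3 + n²)
T(P) = (P + 2*P*(-4 + P))*(3 + P + P²) (T(P) = (P + (3 + P²))*(P + (P - 4)*(P + P)) = (3 + P + P²)*(P + (-4 + P)*(2*P)) = (3 + P + P²)*(P + 2*P*(-4 + P)) = (P + 2*P*(-4 + P))*(3 + P + P²))
(-57 + (-4*T(2) + 7))² = (-57 + (-8*(-21 - 1*2 - 5*2² + 2*2³) + 7))² = (-57 + (-8*(-21 - 2 - 5*4 + 2*8) + 7))² = (-57 + (-8*(-21 - 2 - 20 + 16) + 7))² = (-57 + (-8*(-27) + 7))² = (-57 + (-4*(-54) + 7))² = (-57 + (216 + 7))² = (-57 + 223)² = 166² = 27556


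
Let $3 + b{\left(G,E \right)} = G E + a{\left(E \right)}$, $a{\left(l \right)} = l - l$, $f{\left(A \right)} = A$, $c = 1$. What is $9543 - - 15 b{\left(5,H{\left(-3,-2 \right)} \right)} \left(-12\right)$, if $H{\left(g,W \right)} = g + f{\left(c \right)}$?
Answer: $11883$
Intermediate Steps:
$a{\left(l \right)} = 0$
$H{\left(g,W \right)} = 1 + g$ ($H{\left(g,W \right)} = g + 1 = 1 + g$)
$b{\left(G,E \right)} = -3 + E G$ ($b{\left(G,E \right)} = -3 + \left(G E + 0\right) = -3 + \left(E G + 0\right) = -3 + E G$)
$9543 - - 15 b{\left(5,H{\left(-3,-2 \right)} \right)} \left(-12\right) = 9543 - - 15 \left(-3 + \left(1 - 3\right) 5\right) \left(-12\right) = 9543 - - 15 \left(-3 - 10\right) \left(-12\right) = 9543 - \left(-15\right) \left(-13\right) \left(-12\right) = 9543 - 195 \left(-12\right) = 9543 - -2340 = 9543 + 2340 = 11883$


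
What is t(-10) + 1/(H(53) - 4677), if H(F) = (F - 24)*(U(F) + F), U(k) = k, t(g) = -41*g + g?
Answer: 641199/1603 ≈ 400.00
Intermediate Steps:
t(g) = -40*g
H(F) = 2*F*(-24 + F) (H(F) = (F - 24)*(F + F) = (-24 + F)*(2*F) = 2*F*(-24 + F))
t(-10) + 1/(H(53) - 4677) = -40*(-10) + 1/(2*53*(-24 + 53) - 4677) = 400 + 1/(2*53*29 - 4677) = 400 + 1/(3074 - 4677) = 400 + 1/(-1603) = 400 - 1/1603 = 641199/1603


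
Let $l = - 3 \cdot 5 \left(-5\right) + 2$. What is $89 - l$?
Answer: $12$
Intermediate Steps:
$l = 77$ ($l = \left(-3\right) \left(-25\right) + 2 = 75 + 2 = 77$)
$89 - l = 89 - 77 = 12$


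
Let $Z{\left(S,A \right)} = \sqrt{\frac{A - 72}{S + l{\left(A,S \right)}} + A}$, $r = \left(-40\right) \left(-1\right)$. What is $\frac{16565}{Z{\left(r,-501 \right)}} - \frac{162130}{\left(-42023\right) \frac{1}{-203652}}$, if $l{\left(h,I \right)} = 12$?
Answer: $- \frac{33018098760}{42023} - \frac{6626 i \sqrt{13845}}{1065} \approx -7.8572 \cdot 10^{5} - 732.06 i$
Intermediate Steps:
$r = 40$
$Z{\left(S,A \right)} = \sqrt{A + \frac{-72 + A}{12 + S}}$ ($Z{\left(S,A \right)} = \sqrt{\frac{A - 72}{S + 12} + A} = \sqrt{\frac{-72 + A}{12 + S} + A} = \sqrt{A + \frac{-72 + A}{12 + S}}$)
$\frac{16565}{Z{\left(r,-501 \right)}} - \frac{162130}{\left(-42023\right) \frac{1}{-203652}} = \frac{16565}{\sqrt{\frac{-72 - 501 - 501 \left(12 + 40\right)}{12 + 40}}} - \frac{162130}{\left(-42023\right) \frac{1}{-203652}} = \frac{16565}{\sqrt{\frac{-72 - 501 - 26052}{52}}} - \frac{162130}{\left(-42023\right) \left(- \frac{1}{203652}\right)} = \frac{16565}{\sqrt{\frac{-72 - 501 - 26052}{52}}} - \frac{162130}{\frac{42023}{203652}} = \frac{16565}{\sqrt{\frac{1}{52} \left(-26625\right)}} - \frac{33018098760}{42023} = \frac{16565}{\sqrt{- \frac{26625}{52}}} - \frac{33018098760}{42023} = \frac{16565}{\frac{5}{26} i \sqrt{13845}} - \frac{33018098760}{42023} = 16565 \left(- \frac{2 i \sqrt{13845}}{5325}\right) - \frac{33018098760}{42023} = - \frac{6626 i \sqrt{13845}}{1065} - \frac{33018098760}{42023} = - \frac{33018098760}{42023} - \frac{6626 i \sqrt{13845}}{1065}$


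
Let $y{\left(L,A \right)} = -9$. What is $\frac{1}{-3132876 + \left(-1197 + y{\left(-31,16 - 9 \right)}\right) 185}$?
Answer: $- \frac{1}{3355986} \approx -2.9798 \cdot 10^{-7}$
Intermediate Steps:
$\frac{1}{-3132876 + \left(-1197 + y{\left(-31,16 - 9 \right)}\right) 185} = \frac{1}{-3132876 + \left(-1197 - 9\right) 185} = \frac{1}{-3132876 - 223110} = \frac{1}{-3355986} = - \frac{1}{3355986}$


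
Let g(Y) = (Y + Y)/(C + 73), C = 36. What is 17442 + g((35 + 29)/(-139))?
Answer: 264263614/15151 ≈ 17442.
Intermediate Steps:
g(Y) = 2*Y/109 (g(Y) = (Y + Y)/(36 + 73) = (2*Y)/109 = (2*Y)*(1/109) = 2*Y/109)
17442 + g((35 + 29)/(-139)) = 17442 + 2*((35 + 29)/(-139))/109 = 17442 + 2*(64*(-1/139))/109 = 17442 + (2/109)*(-64/139) = 17442 - 128/15151 = 264263614/15151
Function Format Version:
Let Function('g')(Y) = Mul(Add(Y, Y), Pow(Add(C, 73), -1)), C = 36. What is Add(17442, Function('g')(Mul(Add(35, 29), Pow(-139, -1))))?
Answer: Rational(264263614, 15151) ≈ 17442.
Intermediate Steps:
Function('g')(Y) = Mul(Rational(2, 109), Y) (Function('g')(Y) = Mul(Add(Y, Y), Pow(Add(36, 73), -1)) = Mul(Mul(2, Y), Pow(109, -1)) = Mul(Mul(2, Y), Rational(1, 109)) = Mul(Rational(2, 109), Y))
Add(17442, Function('g')(Mul(Add(35, 29), Pow(-139, -1)))) = Add(17442, Mul(Rational(2, 109), Mul(Add(35, 29), Pow(-139, -1)))) = Add(17442, Mul(Rational(2, 109), Mul(64, Rational(-1, 139)))) = Add(17442, Mul(Rational(2, 109), Rational(-64, 139))) = Add(17442, Rational(-128, 15151)) = Rational(264263614, 15151)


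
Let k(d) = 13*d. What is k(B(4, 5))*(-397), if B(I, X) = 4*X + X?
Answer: -129025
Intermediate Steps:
B(I, X) = 5*X
k(B(4, 5))*(-397) = (13*(5*5))*(-397) = (13*25)*(-397) = 325*(-397) = -129025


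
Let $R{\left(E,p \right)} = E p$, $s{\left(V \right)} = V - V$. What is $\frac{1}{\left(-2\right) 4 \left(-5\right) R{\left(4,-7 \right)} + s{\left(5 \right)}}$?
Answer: $- \frac{1}{1120} \approx -0.00089286$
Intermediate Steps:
$s{\left(V \right)} = 0$
$\frac{1}{\left(-2\right) 4 \left(-5\right) R{\left(4,-7 \right)} + s{\left(5 \right)}} = \frac{1}{\left(-2\right) 4 \left(-5\right) 4 \left(-7\right) + 0} = \frac{1}{\left(-8\right) \left(-5\right) \left(-28\right) + 0} = \frac{1}{40 \left(-28\right) + 0} = \frac{1}{-1120 + 0} = \frac{1}{-1120} = - \frac{1}{1120}$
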